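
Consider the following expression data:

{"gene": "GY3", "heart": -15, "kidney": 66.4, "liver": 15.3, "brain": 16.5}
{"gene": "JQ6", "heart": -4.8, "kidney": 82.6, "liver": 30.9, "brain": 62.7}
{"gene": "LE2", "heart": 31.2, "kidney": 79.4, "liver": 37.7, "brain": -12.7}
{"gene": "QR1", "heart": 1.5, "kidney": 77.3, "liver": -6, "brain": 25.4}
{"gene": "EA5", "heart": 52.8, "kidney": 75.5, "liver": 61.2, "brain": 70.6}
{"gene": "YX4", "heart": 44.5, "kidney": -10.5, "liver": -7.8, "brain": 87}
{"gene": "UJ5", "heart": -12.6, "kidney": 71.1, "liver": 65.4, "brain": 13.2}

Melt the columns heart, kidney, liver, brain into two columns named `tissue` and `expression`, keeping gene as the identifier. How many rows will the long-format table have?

7 gene values × 4 melted columns = 28 rows.

28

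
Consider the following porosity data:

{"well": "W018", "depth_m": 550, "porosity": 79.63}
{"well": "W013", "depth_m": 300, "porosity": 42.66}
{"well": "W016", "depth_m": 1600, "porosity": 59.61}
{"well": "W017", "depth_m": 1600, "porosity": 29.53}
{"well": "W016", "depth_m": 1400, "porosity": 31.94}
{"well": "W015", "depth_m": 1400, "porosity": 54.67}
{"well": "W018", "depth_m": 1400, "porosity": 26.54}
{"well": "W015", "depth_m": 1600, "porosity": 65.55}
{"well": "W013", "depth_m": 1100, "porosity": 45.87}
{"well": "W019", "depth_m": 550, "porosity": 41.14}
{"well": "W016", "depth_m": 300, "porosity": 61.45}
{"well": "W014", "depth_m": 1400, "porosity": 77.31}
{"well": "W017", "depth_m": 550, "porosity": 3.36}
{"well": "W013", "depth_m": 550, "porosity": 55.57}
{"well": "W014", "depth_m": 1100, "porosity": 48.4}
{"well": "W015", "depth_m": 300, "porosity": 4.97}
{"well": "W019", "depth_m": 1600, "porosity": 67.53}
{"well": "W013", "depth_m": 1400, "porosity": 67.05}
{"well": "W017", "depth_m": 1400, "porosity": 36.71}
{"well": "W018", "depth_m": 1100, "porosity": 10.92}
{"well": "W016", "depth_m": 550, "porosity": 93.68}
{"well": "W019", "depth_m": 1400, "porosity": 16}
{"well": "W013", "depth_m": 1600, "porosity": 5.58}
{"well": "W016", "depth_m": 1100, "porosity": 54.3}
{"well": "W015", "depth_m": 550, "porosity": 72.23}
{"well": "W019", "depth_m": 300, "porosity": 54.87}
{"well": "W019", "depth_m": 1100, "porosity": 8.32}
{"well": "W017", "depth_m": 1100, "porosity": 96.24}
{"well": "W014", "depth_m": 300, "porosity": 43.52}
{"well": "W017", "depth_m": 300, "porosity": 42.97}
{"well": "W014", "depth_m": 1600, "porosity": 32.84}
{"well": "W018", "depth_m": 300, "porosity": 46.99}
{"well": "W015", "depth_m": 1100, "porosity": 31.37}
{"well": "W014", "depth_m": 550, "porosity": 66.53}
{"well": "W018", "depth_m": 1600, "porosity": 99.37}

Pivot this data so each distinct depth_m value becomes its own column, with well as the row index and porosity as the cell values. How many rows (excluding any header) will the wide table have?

7

7 distinct well values → 7 rows.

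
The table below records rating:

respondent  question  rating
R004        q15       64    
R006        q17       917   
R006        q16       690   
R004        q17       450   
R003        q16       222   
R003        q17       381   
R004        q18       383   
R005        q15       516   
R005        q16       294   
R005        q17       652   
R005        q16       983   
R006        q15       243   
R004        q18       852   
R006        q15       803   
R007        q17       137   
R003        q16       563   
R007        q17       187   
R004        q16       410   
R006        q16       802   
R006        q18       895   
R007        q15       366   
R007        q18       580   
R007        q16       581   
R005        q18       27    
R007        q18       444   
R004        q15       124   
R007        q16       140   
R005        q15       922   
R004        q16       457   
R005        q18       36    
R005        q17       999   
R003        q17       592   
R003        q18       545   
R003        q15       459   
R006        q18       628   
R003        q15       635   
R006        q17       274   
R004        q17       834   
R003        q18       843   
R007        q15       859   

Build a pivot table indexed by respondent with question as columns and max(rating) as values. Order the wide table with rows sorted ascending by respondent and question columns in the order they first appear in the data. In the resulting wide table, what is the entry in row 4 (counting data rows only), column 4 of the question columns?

895

With rows sorted ascending by respondent, row 4 is respondent=R006. question columns in first-appearance order: q15, q17, q16, q18; column 4 is q18.
Long rows with respondent=R006, question=q18: max(895, 628) = 895.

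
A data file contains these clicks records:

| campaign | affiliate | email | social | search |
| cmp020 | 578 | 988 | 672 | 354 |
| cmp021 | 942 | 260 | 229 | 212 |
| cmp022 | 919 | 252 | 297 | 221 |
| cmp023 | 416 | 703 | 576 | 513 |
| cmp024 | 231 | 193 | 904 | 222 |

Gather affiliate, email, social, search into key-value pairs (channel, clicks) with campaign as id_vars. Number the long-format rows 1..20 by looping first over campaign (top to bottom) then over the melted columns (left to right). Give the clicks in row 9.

919

20 rows total (5 × 4). Row 9: index ⌊(9-1)/4⌋ = 2 into campaign → cmp022; (9-1) mod 4 = 0 into the melted columns → affiliate.
So row 9 is (cmp022, affiliate, 919); clicks = 919.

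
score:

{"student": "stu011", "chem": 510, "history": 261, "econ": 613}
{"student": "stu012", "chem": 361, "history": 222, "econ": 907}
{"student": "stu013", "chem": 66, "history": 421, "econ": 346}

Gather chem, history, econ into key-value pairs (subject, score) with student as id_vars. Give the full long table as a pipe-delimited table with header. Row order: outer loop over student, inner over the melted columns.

Each (student, column) pair becomes one row: 3 × 3 = 9 rows.
For example, (stu011, chem) → score=510.

| student | subject | score |
| stu011 | chem | 510 |
| stu011 | history | 261 |
| stu011 | econ | 613 |
| stu012 | chem | 361 |
| stu012 | history | 222 |
| stu012 | econ | 907 |
| stu013 | chem | 66 |
| stu013 | history | 421 |
| stu013 | econ | 346 |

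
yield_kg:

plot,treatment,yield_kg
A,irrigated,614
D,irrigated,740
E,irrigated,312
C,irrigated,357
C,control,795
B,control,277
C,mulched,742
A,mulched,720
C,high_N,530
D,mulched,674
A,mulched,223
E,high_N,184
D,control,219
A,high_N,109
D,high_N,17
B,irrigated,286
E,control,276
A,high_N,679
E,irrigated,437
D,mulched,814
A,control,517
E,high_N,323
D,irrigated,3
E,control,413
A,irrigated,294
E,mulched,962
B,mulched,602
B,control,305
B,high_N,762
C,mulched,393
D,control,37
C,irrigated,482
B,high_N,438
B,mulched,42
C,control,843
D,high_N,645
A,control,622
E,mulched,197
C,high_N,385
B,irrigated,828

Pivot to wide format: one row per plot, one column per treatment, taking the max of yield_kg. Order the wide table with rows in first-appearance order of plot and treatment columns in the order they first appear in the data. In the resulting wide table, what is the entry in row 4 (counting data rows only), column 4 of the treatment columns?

530

With rows in first-appearance order of plot, row 4 is plot=C. treatment columns in first-appearance order: irrigated, control, mulched, high_N; column 4 is high_N.
Long rows with plot=C, treatment=high_N: max(530, 385) = 530.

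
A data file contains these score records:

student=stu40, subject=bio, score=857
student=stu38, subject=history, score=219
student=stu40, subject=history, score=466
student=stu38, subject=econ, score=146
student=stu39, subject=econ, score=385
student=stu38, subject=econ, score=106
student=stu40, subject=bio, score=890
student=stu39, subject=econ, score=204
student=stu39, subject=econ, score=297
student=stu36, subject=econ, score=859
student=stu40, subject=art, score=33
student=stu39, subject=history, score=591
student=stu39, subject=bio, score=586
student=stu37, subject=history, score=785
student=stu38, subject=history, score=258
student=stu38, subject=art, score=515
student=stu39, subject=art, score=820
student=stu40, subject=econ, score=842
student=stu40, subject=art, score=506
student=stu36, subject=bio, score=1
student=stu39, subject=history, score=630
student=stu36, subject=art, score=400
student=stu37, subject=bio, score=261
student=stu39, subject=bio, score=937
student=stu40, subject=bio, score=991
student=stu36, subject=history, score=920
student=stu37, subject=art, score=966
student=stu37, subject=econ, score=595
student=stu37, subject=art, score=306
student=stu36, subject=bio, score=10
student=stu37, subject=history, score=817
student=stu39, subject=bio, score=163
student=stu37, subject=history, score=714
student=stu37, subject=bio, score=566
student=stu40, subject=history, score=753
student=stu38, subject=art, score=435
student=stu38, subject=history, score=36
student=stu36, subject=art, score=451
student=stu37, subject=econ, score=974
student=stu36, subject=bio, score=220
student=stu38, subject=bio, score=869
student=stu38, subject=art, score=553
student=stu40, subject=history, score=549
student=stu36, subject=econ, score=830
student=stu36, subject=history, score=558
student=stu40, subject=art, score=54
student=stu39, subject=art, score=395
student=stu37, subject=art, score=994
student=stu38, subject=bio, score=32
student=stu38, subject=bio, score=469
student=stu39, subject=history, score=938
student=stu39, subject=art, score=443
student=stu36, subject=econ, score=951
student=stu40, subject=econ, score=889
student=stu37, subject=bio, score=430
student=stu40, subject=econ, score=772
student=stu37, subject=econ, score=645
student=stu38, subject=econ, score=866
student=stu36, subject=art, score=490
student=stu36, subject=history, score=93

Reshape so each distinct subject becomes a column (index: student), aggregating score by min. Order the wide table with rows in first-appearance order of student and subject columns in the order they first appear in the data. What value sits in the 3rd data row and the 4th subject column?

395

With rows in first-appearance order of student, row 3 is student=stu39. subject columns in first-appearance order: bio, history, econ, art; column 4 is art.
Long rows with student=stu39, subject=art: min(820, 395, 443) = 395.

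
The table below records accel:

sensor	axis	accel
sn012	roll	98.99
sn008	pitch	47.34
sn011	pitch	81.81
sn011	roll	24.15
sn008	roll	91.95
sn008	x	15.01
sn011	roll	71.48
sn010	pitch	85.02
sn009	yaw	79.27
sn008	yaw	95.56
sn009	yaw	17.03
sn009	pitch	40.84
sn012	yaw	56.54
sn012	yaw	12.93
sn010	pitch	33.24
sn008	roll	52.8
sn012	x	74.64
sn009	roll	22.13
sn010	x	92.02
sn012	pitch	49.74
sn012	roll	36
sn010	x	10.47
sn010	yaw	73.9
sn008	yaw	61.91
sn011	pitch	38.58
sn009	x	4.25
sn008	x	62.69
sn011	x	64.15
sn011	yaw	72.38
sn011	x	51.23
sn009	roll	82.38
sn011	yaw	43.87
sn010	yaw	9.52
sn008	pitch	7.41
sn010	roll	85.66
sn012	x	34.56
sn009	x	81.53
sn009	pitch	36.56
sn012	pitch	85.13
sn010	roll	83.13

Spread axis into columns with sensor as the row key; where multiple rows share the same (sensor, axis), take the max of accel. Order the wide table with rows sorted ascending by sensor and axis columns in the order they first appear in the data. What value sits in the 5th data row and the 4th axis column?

With rows sorted ascending by sensor, row 5 is sensor=sn012. axis columns in first-appearance order: roll, pitch, x, yaw; column 4 is yaw.
Long rows with sensor=sn012, axis=yaw: max(56.54, 12.93) = 56.54.

56.54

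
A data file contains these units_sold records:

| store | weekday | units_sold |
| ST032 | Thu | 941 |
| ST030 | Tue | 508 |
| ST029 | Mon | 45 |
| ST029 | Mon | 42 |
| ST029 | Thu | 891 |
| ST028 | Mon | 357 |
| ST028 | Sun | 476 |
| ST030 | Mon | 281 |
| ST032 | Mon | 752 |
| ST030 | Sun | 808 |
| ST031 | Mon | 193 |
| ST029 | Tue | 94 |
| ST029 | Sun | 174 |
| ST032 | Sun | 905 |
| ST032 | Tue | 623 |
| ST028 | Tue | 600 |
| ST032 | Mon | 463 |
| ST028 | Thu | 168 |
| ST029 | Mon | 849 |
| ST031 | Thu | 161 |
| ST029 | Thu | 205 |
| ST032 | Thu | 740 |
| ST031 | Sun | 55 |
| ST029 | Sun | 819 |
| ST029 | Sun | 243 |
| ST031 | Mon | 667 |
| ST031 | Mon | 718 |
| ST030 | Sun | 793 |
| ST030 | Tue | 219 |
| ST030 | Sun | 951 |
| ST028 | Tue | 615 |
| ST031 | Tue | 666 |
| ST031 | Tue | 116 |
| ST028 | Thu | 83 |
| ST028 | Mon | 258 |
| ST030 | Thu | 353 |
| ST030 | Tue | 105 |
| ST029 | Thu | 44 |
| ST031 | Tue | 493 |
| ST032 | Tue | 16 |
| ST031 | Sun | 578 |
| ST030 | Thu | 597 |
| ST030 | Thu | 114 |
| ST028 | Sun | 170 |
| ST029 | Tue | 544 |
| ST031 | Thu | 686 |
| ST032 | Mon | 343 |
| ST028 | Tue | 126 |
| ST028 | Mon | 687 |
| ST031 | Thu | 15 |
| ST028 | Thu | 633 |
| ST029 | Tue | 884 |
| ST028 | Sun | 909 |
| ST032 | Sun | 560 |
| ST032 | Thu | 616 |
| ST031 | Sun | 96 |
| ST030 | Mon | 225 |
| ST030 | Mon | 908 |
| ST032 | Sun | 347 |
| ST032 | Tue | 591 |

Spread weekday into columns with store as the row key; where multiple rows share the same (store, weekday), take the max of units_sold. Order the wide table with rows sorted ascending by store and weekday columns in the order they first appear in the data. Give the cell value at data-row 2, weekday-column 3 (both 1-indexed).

849

With rows sorted ascending by store, row 2 is store=ST029. weekday columns in first-appearance order: Thu, Tue, Mon, Sun; column 3 is Mon.
Long rows with store=ST029, weekday=Mon: max(45, 42, 849) = 849.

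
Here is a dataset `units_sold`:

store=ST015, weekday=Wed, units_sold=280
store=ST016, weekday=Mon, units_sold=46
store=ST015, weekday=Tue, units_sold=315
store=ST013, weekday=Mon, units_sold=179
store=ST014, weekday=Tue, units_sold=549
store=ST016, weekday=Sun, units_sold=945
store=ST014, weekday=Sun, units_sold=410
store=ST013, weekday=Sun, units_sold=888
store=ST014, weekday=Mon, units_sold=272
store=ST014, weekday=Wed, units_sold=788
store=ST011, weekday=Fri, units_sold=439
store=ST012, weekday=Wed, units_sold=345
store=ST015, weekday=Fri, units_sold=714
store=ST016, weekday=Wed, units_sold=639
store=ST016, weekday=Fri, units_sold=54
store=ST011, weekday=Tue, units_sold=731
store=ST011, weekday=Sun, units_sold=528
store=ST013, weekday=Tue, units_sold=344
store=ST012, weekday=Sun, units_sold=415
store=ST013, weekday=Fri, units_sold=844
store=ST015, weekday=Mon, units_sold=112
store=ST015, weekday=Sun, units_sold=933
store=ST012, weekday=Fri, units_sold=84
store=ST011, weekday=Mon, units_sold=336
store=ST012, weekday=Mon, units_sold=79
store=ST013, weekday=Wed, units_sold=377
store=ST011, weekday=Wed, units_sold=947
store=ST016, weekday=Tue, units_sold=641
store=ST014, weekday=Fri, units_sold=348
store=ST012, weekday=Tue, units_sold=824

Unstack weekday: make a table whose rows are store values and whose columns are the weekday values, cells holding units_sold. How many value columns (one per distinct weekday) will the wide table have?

5 distinct weekday values: Fri, Mon, Wed, Sun, Tue.

5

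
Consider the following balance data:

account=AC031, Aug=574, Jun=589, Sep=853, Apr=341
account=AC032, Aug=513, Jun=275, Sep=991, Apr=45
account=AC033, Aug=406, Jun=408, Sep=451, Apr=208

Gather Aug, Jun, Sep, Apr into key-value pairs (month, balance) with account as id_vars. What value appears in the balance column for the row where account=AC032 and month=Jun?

Unpivoting turns each (account, wide-column) pair into one long row.
The wide cell at row AC032, column Jun holds 275, so the long row (AC032, Jun) has balance=275.

275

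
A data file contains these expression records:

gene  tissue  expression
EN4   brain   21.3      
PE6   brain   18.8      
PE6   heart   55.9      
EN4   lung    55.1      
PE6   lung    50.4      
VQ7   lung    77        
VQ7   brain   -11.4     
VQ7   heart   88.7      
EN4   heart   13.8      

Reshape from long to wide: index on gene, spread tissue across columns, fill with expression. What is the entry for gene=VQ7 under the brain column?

Wide layout: rows indexed by gene, columns are the 3 distinct tissue values (brain, heart, lung).
Cell (gene=VQ7, tissue=brain) draws from the long row where gene=VQ7 and tissue=brain, which has expression=-11.4.

-11.4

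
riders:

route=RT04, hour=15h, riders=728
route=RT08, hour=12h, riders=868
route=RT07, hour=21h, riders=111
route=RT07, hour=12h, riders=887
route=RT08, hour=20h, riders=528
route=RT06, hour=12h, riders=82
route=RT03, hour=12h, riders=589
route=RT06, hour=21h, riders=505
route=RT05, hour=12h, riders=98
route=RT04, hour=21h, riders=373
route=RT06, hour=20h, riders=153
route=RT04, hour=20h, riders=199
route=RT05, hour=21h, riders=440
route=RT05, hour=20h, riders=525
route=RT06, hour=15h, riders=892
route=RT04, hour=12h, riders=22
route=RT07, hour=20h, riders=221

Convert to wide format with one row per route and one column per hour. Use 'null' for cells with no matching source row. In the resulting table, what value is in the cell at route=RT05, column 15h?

No long-format row has route=RT05 and hour=15h, so the cell is null.

null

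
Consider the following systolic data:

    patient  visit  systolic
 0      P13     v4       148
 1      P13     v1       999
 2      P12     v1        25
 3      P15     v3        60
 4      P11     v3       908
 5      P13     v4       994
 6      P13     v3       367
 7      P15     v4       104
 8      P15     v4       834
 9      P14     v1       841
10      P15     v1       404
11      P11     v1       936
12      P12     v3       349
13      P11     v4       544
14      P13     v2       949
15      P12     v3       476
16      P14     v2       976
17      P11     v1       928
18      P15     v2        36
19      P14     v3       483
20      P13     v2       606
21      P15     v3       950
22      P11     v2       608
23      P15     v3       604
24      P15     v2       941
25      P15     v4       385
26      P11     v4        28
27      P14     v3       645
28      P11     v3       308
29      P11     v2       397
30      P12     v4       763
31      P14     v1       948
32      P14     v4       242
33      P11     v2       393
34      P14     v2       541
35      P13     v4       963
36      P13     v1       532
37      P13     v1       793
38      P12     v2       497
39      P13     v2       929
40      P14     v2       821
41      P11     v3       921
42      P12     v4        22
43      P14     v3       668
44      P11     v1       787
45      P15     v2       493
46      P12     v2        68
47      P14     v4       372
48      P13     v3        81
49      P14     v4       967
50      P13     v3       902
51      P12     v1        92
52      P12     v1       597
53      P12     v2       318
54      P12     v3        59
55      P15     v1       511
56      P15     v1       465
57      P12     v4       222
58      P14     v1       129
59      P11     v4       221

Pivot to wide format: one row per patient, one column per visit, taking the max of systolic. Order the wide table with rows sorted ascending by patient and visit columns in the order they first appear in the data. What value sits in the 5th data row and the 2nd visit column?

With rows sorted ascending by patient, row 5 is patient=P15. visit columns in first-appearance order: v4, v1, v3, v2; column 2 is v1.
Long rows with patient=P15, visit=v1: max(404, 511, 465) = 511.

511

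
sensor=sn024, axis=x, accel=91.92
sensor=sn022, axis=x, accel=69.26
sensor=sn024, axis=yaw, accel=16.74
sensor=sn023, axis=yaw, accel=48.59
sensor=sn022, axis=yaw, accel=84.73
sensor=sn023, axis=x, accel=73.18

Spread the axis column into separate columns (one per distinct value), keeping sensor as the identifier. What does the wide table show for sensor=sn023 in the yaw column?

Wide layout: rows indexed by sensor, columns are the 2 distinct axis values (x, yaw).
Cell (sensor=sn023, axis=yaw) draws from the long row where sensor=sn023 and axis=yaw, which has accel=48.59.

48.59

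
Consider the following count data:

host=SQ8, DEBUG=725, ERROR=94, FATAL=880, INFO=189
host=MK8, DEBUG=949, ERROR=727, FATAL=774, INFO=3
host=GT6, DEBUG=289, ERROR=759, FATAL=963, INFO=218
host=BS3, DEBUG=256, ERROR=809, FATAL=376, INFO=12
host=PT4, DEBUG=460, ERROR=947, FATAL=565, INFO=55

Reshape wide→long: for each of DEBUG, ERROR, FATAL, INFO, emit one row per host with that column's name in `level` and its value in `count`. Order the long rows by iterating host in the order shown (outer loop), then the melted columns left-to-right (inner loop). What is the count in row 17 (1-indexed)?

20 rows total (5 × 4). Row 17: index ⌊(17-1)/4⌋ = 4 into host → PT4; (17-1) mod 4 = 0 into the melted columns → DEBUG.
So row 17 is (PT4, DEBUG, 460); count = 460.

460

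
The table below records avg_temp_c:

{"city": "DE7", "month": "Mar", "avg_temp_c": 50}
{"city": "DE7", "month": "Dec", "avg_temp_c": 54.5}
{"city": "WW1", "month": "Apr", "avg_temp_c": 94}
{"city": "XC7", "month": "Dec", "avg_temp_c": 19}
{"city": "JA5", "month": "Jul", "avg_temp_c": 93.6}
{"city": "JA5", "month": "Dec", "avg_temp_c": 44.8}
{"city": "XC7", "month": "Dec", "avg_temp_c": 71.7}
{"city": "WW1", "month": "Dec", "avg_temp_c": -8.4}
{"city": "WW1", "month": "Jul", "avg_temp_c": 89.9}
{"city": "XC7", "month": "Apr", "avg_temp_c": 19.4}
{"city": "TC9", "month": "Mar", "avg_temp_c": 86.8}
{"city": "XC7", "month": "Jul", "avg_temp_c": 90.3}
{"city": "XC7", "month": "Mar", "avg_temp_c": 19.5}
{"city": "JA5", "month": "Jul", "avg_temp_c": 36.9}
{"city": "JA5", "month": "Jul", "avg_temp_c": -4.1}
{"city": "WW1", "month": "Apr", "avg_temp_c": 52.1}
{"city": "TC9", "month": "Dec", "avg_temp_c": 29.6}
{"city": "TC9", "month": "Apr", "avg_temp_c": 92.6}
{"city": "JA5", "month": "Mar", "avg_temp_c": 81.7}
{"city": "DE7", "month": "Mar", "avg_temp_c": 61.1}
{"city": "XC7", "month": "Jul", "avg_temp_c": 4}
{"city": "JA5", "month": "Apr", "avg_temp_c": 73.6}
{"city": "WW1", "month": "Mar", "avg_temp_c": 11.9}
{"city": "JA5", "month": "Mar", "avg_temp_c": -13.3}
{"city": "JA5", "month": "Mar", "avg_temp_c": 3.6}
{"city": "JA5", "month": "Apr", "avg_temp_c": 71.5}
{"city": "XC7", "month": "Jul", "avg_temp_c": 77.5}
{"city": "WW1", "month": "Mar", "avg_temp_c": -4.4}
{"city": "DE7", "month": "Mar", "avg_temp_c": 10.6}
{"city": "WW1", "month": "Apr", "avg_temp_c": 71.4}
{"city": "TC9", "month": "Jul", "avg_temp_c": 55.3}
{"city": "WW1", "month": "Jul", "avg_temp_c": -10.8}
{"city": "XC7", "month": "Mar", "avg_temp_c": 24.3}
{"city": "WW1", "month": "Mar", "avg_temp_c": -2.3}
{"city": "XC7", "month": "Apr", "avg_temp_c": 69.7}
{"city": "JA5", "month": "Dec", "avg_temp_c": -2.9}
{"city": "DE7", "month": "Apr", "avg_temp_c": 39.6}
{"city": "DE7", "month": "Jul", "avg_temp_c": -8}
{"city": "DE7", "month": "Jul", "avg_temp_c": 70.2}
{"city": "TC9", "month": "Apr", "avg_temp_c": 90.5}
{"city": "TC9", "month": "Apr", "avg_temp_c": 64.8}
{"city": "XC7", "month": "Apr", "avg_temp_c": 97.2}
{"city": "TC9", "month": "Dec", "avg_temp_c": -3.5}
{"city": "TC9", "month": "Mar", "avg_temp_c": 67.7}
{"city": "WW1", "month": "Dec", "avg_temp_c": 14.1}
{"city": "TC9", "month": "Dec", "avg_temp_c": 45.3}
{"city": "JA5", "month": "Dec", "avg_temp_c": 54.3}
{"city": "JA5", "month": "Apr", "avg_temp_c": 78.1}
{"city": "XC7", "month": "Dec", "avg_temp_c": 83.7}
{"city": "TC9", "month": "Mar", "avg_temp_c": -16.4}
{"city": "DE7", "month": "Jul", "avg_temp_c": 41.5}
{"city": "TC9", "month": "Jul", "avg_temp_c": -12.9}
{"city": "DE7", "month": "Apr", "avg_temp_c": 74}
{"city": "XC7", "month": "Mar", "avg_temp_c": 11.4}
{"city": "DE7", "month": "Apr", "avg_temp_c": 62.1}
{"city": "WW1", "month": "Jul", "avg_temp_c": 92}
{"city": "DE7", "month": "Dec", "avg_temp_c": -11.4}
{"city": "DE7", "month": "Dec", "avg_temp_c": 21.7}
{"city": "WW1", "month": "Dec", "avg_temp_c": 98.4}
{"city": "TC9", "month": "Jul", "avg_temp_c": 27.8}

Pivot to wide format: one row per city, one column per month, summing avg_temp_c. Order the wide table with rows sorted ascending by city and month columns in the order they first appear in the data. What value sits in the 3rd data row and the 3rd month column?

247.9

With rows sorted ascending by city, row 3 is city=TC9. month columns in first-appearance order: Mar, Dec, Apr, Jul; column 3 is Apr.
Long rows with city=TC9, month=Apr: 92.6 + 90.5 + 64.8 = 247.9.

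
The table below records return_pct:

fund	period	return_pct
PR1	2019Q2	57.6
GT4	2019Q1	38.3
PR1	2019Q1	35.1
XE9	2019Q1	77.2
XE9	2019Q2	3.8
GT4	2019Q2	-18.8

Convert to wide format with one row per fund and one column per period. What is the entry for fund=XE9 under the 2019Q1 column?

Wide layout: rows indexed by fund, columns are the 2 distinct period values (2019Q2, 2019Q1).
Cell (fund=XE9, period=2019Q1) draws from the long row where fund=XE9 and period=2019Q1, which has return_pct=77.2.

77.2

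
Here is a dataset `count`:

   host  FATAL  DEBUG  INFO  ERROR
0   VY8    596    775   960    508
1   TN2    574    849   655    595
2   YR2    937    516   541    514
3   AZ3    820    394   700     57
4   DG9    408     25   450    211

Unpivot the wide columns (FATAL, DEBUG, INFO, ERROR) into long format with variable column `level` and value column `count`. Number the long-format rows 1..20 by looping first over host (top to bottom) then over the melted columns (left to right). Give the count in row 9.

20 rows total (5 × 4). Row 9: index ⌊(9-1)/4⌋ = 2 into host → YR2; (9-1) mod 4 = 0 into the melted columns → FATAL.
So row 9 is (YR2, FATAL, 937); count = 937.

937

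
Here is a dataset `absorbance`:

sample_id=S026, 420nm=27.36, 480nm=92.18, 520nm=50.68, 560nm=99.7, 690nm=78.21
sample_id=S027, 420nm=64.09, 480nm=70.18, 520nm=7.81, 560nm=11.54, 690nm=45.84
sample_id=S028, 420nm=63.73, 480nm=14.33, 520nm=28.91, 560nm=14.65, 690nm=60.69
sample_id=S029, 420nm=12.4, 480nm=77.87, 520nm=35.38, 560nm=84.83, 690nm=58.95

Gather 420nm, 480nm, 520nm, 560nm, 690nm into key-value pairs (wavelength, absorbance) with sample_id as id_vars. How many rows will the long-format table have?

20

4 sample_id values × 5 melted columns = 20 rows.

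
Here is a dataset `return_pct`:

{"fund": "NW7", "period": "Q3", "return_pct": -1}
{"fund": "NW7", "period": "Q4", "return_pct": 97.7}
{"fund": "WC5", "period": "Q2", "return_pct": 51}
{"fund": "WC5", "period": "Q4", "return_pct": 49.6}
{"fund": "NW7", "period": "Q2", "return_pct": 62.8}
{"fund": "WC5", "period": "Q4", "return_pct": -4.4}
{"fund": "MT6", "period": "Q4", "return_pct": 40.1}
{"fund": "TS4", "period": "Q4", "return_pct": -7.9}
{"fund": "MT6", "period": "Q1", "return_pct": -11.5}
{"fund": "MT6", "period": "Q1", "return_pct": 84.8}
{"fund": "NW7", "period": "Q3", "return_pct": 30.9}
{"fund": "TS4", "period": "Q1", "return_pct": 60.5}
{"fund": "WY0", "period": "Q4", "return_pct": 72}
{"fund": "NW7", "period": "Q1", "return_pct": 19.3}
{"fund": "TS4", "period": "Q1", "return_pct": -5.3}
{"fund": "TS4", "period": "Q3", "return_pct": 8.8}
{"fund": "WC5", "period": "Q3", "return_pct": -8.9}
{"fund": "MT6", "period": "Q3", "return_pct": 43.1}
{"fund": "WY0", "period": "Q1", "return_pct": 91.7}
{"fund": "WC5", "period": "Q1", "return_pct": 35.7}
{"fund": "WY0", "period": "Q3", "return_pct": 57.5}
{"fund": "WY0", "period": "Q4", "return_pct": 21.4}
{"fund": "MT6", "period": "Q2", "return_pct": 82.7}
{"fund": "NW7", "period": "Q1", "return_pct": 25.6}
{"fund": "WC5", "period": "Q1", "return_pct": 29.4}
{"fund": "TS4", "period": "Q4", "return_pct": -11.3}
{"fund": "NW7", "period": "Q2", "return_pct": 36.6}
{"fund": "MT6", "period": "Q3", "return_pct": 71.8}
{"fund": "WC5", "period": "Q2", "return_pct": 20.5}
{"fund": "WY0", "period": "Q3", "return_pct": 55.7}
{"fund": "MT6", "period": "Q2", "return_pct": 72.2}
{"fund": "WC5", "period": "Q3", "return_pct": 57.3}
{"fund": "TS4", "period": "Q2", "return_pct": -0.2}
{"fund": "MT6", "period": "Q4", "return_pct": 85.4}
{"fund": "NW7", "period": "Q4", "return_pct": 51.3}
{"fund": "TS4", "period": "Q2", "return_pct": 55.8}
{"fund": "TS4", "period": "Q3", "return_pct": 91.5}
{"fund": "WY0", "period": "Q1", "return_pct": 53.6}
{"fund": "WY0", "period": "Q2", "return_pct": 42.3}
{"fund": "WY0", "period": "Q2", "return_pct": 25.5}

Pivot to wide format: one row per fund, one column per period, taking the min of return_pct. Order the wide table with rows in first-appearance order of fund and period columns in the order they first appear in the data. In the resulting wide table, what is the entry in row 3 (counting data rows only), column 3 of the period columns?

With rows in first-appearance order of fund, row 3 is fund=MT6. period columns in first-appearance order: Q3, Q4, Q2, Q1; column 3 is Q2.
Long rows with fund=MT6, period=Q2: min(82.7, 72.2) = 72.2.

72.2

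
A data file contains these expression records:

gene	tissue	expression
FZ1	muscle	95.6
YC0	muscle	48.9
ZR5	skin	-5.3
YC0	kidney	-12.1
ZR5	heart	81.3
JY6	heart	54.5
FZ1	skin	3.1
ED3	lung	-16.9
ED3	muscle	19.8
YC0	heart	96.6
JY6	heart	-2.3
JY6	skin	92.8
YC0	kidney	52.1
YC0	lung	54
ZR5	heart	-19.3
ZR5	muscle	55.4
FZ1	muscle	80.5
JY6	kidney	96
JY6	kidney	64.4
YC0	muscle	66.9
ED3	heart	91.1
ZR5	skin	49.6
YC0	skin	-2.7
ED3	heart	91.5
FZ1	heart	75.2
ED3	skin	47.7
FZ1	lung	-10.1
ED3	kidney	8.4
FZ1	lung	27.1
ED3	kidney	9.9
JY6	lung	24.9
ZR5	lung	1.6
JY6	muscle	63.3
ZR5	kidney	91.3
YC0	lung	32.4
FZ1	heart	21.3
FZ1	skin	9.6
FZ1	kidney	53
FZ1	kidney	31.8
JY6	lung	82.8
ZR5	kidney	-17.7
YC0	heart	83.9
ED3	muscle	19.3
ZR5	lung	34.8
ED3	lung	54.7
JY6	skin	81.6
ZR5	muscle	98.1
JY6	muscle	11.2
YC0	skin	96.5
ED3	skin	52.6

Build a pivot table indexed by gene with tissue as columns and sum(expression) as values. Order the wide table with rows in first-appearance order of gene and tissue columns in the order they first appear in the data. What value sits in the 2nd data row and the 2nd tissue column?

93.8

With rows in first-appearance order of gene, row 2 is gene=YC0. tissue columns in first-appearance order: muscle, skin, kidney, heart, lung; column 2 is skin.
Long rows with gene=YC0, tissue=skin: -2.7 + 96.5 = 93.8.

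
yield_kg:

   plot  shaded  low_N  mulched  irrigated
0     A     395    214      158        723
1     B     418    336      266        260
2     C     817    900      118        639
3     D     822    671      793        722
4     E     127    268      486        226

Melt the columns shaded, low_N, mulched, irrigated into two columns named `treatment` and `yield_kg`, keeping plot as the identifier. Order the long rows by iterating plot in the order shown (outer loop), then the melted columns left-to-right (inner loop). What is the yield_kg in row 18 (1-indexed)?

268

20 rows total (5 × 4). Row 18: index ⌊(18-1)/4⌋ = 4 into plot → E; (18-1) mod 4 = 1 into the melted columns → low_N.
So row 18 is (E, low_N, 268); yield_kg = 268.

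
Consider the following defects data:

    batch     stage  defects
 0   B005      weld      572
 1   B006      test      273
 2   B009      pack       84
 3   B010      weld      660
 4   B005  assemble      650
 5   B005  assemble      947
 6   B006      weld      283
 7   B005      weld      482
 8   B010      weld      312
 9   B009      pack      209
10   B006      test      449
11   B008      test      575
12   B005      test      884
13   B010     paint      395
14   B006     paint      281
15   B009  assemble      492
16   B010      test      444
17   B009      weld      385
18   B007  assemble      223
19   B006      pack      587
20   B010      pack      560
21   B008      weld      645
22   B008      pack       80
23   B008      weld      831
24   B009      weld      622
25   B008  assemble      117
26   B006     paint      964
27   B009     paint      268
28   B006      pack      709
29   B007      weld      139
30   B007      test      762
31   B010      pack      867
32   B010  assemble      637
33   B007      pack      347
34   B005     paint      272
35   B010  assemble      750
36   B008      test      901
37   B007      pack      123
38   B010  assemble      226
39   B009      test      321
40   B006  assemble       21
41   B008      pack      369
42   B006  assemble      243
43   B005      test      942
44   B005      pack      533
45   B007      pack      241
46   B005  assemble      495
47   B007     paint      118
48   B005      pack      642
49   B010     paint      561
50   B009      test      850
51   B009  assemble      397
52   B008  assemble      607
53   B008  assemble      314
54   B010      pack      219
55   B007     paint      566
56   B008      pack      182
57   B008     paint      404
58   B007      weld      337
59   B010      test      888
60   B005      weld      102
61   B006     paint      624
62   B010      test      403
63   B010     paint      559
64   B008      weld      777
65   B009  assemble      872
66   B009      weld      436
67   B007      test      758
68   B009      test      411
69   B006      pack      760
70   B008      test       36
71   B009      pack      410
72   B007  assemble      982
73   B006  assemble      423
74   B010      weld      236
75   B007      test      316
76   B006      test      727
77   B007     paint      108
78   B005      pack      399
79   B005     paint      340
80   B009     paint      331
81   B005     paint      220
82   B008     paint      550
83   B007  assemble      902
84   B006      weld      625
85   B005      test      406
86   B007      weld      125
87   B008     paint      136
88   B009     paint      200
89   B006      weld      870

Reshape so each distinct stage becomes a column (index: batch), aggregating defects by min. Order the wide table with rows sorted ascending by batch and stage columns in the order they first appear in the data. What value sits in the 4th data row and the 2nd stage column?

With rows sorted ascending by batch, row 4 is batch=B008. stage columns in first-appearance order: weld, test, pack, assemble, paint; column 2 is test.
Long rows with batch=B008, stage=test: min(575, 901, 36) = 36.

36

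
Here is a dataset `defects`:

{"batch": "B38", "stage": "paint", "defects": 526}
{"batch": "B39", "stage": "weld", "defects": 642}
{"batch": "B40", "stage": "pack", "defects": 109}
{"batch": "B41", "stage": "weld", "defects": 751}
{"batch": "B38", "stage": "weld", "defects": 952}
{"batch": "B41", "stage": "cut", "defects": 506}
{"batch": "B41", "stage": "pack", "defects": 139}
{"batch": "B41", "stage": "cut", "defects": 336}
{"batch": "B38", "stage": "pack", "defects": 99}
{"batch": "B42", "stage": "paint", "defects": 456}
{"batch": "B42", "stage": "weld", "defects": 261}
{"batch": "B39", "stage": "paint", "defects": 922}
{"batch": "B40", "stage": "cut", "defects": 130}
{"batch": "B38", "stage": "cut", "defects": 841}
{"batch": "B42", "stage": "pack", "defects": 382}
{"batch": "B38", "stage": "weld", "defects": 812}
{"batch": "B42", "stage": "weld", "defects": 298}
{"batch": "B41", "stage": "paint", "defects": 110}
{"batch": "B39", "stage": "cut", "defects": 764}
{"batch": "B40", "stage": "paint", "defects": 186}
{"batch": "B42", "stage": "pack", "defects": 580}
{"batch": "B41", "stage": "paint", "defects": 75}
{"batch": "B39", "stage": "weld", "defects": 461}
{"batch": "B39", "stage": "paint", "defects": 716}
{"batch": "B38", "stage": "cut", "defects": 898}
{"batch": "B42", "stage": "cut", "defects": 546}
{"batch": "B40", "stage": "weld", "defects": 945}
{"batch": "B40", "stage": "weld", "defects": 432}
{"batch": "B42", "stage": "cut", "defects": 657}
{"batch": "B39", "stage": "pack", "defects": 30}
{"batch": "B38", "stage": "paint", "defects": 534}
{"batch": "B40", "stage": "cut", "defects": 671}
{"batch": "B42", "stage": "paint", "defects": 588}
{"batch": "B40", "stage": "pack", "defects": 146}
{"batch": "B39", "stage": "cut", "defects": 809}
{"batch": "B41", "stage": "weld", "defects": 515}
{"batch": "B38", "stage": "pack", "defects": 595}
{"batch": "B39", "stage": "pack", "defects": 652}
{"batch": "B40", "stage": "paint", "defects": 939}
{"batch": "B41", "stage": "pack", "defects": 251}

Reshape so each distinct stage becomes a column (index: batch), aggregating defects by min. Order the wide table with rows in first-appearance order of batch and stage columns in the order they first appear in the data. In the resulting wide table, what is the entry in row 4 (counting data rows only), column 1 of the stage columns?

75

With rows in first-appearance order of batch, row 4 is batch=B41. stage columns in first-appearance order: paint, weld, pack, cut; column 1 is paint.
Long rows with batch=B41, stage=paint: min(110, 75) = 75.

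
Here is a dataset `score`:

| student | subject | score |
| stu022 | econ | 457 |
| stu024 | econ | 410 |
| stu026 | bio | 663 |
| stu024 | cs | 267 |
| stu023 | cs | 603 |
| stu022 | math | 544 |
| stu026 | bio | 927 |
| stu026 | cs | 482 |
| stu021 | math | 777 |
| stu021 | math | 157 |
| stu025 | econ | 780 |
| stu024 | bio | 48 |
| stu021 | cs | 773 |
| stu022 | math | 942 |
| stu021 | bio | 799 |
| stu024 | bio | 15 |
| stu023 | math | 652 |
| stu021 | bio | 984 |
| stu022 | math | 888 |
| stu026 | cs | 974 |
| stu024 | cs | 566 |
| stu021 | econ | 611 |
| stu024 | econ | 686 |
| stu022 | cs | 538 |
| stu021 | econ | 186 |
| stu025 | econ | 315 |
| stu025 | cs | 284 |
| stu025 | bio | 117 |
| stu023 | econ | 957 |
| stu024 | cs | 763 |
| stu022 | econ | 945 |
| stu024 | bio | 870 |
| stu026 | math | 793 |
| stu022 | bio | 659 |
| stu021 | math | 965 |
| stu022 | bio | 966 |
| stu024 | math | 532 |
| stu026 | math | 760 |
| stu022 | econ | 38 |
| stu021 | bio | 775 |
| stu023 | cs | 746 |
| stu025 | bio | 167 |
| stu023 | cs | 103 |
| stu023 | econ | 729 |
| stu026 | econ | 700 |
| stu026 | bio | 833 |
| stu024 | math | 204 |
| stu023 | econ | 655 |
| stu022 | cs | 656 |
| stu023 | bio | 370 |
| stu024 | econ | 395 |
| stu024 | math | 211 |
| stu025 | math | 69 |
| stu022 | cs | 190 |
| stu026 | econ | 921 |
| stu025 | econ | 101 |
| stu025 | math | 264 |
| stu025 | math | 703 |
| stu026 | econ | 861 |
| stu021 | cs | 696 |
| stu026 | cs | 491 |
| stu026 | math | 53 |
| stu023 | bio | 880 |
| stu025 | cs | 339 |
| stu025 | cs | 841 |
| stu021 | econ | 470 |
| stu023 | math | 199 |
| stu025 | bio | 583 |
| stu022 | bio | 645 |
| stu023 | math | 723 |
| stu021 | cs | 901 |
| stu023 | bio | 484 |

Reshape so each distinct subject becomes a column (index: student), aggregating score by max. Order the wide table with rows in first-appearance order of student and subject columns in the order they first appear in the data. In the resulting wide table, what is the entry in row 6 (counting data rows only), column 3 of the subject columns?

With rows in first-appearance order of student, row 6 is student=stu025. subject columns in first-appearance order: econ, bio, cs, math; column 3 is cs.
Long rows with student=stu025, subject=cs: max(284, 339, 841) = 841.

841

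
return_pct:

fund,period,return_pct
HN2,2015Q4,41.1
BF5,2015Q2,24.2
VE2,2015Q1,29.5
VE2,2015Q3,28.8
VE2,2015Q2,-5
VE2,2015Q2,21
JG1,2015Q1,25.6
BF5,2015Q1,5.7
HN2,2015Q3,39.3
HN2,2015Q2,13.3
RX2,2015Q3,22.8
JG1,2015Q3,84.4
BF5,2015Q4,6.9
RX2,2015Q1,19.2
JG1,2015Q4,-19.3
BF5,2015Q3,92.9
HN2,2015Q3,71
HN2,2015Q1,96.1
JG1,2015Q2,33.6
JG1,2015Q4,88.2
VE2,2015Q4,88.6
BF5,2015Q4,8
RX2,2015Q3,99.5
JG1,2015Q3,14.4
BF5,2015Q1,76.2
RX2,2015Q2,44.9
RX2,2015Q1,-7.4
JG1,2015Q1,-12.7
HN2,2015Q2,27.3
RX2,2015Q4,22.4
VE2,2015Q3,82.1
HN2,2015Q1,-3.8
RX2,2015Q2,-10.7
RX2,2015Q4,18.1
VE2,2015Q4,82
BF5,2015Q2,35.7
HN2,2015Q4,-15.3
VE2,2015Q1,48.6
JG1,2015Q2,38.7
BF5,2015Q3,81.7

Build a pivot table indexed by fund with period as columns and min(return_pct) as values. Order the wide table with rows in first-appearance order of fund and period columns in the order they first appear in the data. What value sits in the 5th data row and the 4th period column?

22.8

With rows in first-appearance order of fund, row 5 is fund=RX2. period columns in first-appearance order: 2015Q4, 2015Q2, 2015Q1, 2015Q3; column 4 is 2015Q3.
Long rows with fund=RX2, period=2015Q3: min(22.8, 99.5) = 22.8.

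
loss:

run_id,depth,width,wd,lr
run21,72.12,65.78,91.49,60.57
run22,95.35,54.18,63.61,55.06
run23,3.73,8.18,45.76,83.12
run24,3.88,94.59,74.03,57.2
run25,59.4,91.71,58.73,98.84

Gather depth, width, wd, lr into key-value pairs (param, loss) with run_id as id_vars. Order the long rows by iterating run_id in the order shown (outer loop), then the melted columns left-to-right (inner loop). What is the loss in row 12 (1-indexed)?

83.12

20 rows total (5 × 4). Row 12: index ⌊(12-1)/4⌋ = 2 into run_id → run23; (12-1) mod 4 = 3 into the melted columns → lr.
So row 12 is (run23, lr, 83.12); loss = 83.12.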